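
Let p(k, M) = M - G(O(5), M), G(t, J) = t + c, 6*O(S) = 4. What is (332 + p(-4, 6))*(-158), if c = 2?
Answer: -158948/3 ≈ -52983.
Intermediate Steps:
O(S) = ⅔ (O(S) = (⅙)*4 = ⅔)
G(t, J) = 2 + t (G(t, J) = t + 2 = 2 + t)
p(k, M) = -8/3 + M (p(k, M) = M - (2 + ⅔) = M - 1*8/3 = M - 8/3 = -8/3 + M)
(332 + p(-4, 6))*(-158) = (332 + (-8/3 + 6))*(-158) = (332 + 10/3)*(-158) = (1006/3)*(-158) = -158948/3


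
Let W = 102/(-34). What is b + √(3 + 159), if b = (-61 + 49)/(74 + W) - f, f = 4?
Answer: -296/71 + 9*√2 ≈ 8.5589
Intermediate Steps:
W = -3 (W = 102*(-1/34) = -3)
b = -296/71 (b = (-61 + 49)/(74 - 3) - 1*4 = -12/71 - 4 = -296/71 ≈ -4.1690)
b + √(3 + 159) = -296/71 + √(3 + 159) = -296/71 + √162 = -296/71 + 9*√2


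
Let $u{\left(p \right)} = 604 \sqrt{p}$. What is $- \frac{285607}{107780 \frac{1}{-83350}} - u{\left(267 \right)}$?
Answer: $\frac{2380534345}{10778} - 604 \sqrt{267} \approx 2.11 \cdot 10^{5}$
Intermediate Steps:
$- \frac{285607}{107780 \frac{1}{-83350}} - u{\left(267 \right)} = - \frac{285607}{107780 \frac{1}{-83350}} - 604 \sqrt{267} = - \frac{285607}{107780 \left(- \frac{1}{83350}\right)} - 604 \sqrt{267} = - \frac{285607}{- \frac{10778}{8335}} - 604 \sqrt{267} = \left(-285607\right) \left(- \frac{8335}{10778}\right) - 604 \sqrt{267} = \frac{2380534345}{10778} - 604 \sqrt{267}$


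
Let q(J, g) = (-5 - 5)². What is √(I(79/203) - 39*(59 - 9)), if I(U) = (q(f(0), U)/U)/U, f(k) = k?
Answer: 5*I*√321962/79 ≈ 35.912*I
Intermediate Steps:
q(J, g) = 100 (q(J, g) = (-10)² = 100)
I(U) = 100/U² (I(U) = (100/U)/U = 100/U²)
√(I(79/203) - 39*(59 - 9)) = √(100/(79/203)² - 39*(59 - 9)) = √(100/(79*(1/203))² - 39*50) = √(100/(79/203)² - 1950) = √(100*(41209/6241) - 1950) = √(4120900/6241 - 1950) = √(-8049050/6241) = 5*I*√321962/79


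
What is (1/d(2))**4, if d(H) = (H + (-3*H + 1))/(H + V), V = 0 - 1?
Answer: 1/81 ≈ 0.012346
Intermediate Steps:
V = -1
d(H) = (1 - 2*H)/(-1 + H) (d(H) = (H + (-3*H + 1))/(H - 1) = (H + (1 - 3*H))/(-1 + H) = (1 - 2*H)/(-1 + H))
(1/d(2))**4 = (1/((1 - 2*2)/(-1 + 2)))**4 = (1/((1 - 4)/1))**4 = (1/(1*(-3)))**4 = (1/(-3))**4 = (-1/3)**4 = 1/81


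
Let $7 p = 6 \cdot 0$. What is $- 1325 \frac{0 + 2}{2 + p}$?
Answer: $-1325$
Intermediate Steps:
$p = 0$ ($p = \frac{6 \cdot 0}{7} = \frac{1}{7} \cdot 0 = 0$)
$- 1325 \frac{0 + 2}{2 + p} = - 1325 \frac{0 + 2}{2 + 0} = - 1325 \cdot \frac{2}{2} = - 1325 \cdot 2 \cdot \frac{1}{2} = \left(-1325\right) 1 = -1325$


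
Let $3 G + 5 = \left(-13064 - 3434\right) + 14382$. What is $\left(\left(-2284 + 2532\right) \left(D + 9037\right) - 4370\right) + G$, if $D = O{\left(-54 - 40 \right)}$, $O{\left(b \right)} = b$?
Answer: $2212787$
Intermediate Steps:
$D = -94$ ($D = -54 - 40 = -94$)
$G = -707$ ($G = - \frac{5}{3} + \frac{\left(-13064 - 3434\right) + 14382}{3} = - \frac{5}{3} + \frac{-16498 + 14382}{3} = - \frac{5}{3} + \frac{1}{3} \left(-2116\right) = - \frac{5}{3} - \frac{2116}{3} = -707$)
$\left(\left(-2284 + 2532\right) \left(D + 9037\right) - 4370\right) + G = \left(\left(-2284 + 2532\right) \left(-94 + 9037\right) - 4370\right) - 707 = \left(248 \cdot 8943 - 4370\right) - 707 = \left(2217864 - 4370\right) - 707 = 2213494 - 707 = 2212787$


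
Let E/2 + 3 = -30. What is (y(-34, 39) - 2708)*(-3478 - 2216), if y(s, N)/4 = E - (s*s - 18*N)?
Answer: 27262872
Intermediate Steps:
E = -66 (E = -6 + 2*(-30) = -6 - 60 = -66)
y(s, N) = -264 - 4*s**2 + 72*N (y(s, N) = 4*(-66 - (s*s - 18*N)) = 4*(-66 - (s**2 - 18*N)) = 4*(-66 + (-s**2 + 18*N)) = 4*(-66 - s**2 + 18*N) = -264 - 4*s**2 + 72*N)
(y(-34, 39) - 2708)*(-3478 - 2216) = ((-264 - 4*(-34)**2 + 72*39) - 2708)*(-3478 - 2216) = ((-264 - 4*1156 + 2808) - 2708)*(-5694) = ((-264 - 4624 + 2808) - 2708)*(-5694) = (-2080 - 2708)*(-5694) = -4788*(-5694) = 27262872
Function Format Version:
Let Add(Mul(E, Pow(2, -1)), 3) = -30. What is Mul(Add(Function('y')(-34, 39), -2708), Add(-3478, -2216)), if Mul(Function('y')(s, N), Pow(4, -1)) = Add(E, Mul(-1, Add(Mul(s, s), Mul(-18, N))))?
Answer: 27262872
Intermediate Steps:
E = -66 (E = Add(-6, Mul(2, -30)) = Add(-6, -60) = -66)
Function('y')(s, N) = Add(-264, Mul(-4, Pow(s, 2)), Mul(72, N)) (Function('y')(s, N) = Mul(4, Add(-66, Mul(-1, Add(Mul(s, s), Mul(-18, N))))) = Mul(4, Add(-66, Mul(-1, Add(Pow(s, 2), Mul(-18, N))))) = Mul(4, Add(-66, Add(Mul(-1, Pow(s, 2)), Mul(18, N)))) = Mul(4, Add(-66, Mul(-1, Pow(s, 2)), Mul(18, N))) = Add(-264, Mul(-4, Pow(s, 2)), Mul(72, N)))
Mul(Add(Function('y')(-34, 39), -2708), Add(-3478, -2216)) = Mul(Add(Add(-264, Mul(-4, Pow(-34, 2)), Mul(72, 39)), -2708), Add(-3478, -2216)) = Mul(Add(Add(-264, Mul(-4, 1156), 2808), -2708), -5694) = Mul(Add(Add(-264, -4624, 2808), -2708), -5694) = Mul(Add(-2080, -2708), -5694) = Mul(-4788, -5694) = 27262872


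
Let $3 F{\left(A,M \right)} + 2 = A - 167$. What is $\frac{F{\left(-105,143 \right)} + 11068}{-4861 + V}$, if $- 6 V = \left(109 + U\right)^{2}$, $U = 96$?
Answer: $- \frac{65860}{71191} \approx -0.92512$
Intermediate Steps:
$F{\left(A,M \right)} = - \frac{169}{3} + \frac{A}{3}$ ($F{\left(A,M \right)} = - \frac{2}{3} + \frac{A - 167}{3} = - \frac{2}{3} + \frac{-167 + A}{3} = - \frac{2}{3} + \left(- \frac{167}{3} + \frac{A}{3}\right) = - \frac{169}{3} + \frac{A}{3}$)
$V = - \frac{42025}{6}$ ($V = - \frac{\left(109 + 96\right)^{2}}{6} = - \frac{205^{2}}{6} = \left(- \frac{1}{6}\right) 42025 = - \frac{42025}{6} \approx -7004.2$)
$\frac{F{\left(-105,143 \right)} + 11068}{-4861 + V} = \frac{\left(- \frac{169}{3} + \frac{1}{3} \left(-105\right)\right) + 11068}{-4861 - \frac{42025}{6}} = \frac{\left(- \frac{169}{3} - 35\right) + 11068}{- \frac{71191}{6}} = \left(- \frac{274}{3} + 11068\right) \left(- \frac{6}{71191}\right) = \frac{32930}{3} \left(- \frac{6}{71191}\right) = - \frac{65860}{71191}$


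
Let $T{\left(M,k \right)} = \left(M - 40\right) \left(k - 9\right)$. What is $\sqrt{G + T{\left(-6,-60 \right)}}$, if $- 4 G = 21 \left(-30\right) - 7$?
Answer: $\frac{\sqrt{13333}}{2} \approx 57.734$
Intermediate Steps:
$T{\left(M,k \right)} = \left(-40 + M\right) \left(-9 + k\right)$
$G = \frac{637}{4}$ ($G = - \frac{21 \left(-30\right) - 7}{4} = - \frac{-630 - 7}{4} = \left(- \frac{1}{4}\right) \left(-637\right) = \frac{637}{4} \approx 159.25$)
$\sqrt{G + T{\left(-6,-60 \right)}} = \sqrt{\frac{637}{4} - -3174} = \sqrt{\frac{637}{4} + \left(360 + 2400 + 54 + 360\right)} = \sqrt{\frac{637}{4} + 3174} = \sqrt{\frac{13333}{4}} = \frac{\sqrt{13333}}{2}$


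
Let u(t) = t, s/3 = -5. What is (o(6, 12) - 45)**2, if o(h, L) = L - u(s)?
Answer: 324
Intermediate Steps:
s = -15 (s = 3*(-5) = -15)
o(h, L) = 15 + L (o(h, L) = L - 1*(-15) = L + 15 = 15 + L)
(o(6, 12) - 45)**2 = ((15 + 12) - 45)**2 = (27 - 45)**2 = (-18)**2 = 324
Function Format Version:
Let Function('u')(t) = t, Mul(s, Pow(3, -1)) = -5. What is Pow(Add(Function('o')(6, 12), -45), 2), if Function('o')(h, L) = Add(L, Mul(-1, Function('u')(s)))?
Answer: 324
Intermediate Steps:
s = -15 (s = Mul(3, -5) = -15)
Function('o')(h, L) = Add(15, L) (Function('o')(h, L) = Add(L, Mul(-1, -15)) = Add(L, 15) = Add(15, L))
Pow(Add(Function('o')(6, 12), -45), 2) = Pow(Add(Add(15, 12), -45), 2) = Pow(Add(27, -45), 2) = Pow(-18, 2) = 324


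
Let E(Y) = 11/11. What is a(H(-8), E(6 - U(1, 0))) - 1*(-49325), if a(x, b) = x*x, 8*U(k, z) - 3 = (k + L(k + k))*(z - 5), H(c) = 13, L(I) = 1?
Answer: 49494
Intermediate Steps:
U(k, z) = 3/8 + (1 + k)*(-5 + z)/8 (U(k, z) = 3/8 + ((k + 1)*(z - 5))/8 = 3/8 + ((1 + k)*(-5 + z))/8 = 3/8 + (1 + k)*(-5 + z)/8)
E(Y) = 1 (E(Y) = 11*(1/11) = 1)
a(x, b) = x²
a(H(-8), E(6 - U(1, 0))) - 1*(-49325) = 13² - 1*(-49325) = 169 + 49325 = 49494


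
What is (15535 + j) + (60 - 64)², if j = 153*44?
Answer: 22283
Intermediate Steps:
j = 6732
(15535 + j) + (60 - 64)² = (15535 + 6732) + (60 - 64)² = 22267 + (-4)² = 22267 + 16 = 22283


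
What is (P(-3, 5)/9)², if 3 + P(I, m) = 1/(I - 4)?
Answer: 484/3969 ≈ 0.12195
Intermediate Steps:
P(I, m) = -3 + 1/(-4 + I) (P(I, m) = -3 + 1/(I - 4) = -3 + 1/(-4 + I))
(P(-3, 5)/9)² = (((13 - 3*(-3))/(-4 - 3))/9)² = (((13 + 9)/(-7))*(⅑))² = (-⅐*22*(⅑))² = (-22/7*⅑)² = (-22/63)² = 484/3969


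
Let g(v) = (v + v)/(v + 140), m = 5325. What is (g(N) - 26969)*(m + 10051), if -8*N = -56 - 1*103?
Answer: -530364875408/1279 ≈ -4.1467e+8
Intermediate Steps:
N = 159/8 (N = -(-56 - 1*103)/8 = -(-56 - 103)/8 = -⅛*(-159) = 159/8 ≈ 19.875)
g(v) = 2*v/(140 + v) (g(v) = (2*v)/(140 + v) = 2*v/(140 + v))
(g(N) - 26969)*(m + 10051) = (2*(159/8)/(140 + 159/8) - 26969)*(5325 + 10051) = (2*(159/8)/(1279/8) - 26969)*15376 = (2*(159/8)*(8/1279) - 26969)*15376 = (318/1279 - 26969)*15376 = -34493033/1279*15376 = -530364875408/1279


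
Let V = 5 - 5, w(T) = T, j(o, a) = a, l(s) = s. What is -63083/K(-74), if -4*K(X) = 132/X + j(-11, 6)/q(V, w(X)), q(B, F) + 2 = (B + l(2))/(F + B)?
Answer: -58351775/1097 ≈ -53192.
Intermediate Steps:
V = 0
q(B, F) = -2 + (2 + B)/(B + F) (q(B, F) = -2 + (B + 2)/(F + B) = -2 + (2 + B)/(B + F))
K(X) = -33/X - 3*X/(2*(2 - 2*X)) (K(X) = -(132/X + 6/(((2 - 1*0 - 2*X)/(0 + X))))/4 = -(132/X + 6/(((2 + 0 - 2*X)/X)))/4 = -(132/X + 6/(((2 - 2*X)/X)))/4 = -(132/X + 6*(X/(2 - 2*X)))/4 = -(132/X + 6*X/(2 - 2*X))/4 = -33/X - 3*X/(2*(2 - 2*X)))
-63083/K(-74) = -63083*(-296*(-1 - 74)/(3*(44 + (-74)² - 44*(-74)))) = -63083*7400/(44 + 5476 + 3256) = -63083/((¾)*(-1/74)*(-1/75)*8776) = -63083/1097/925 = -63083*925/1097 = -58351775/1097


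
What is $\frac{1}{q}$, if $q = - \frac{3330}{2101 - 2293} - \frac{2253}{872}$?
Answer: $\frac{3488}{51483} \approx 0.06775$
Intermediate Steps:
$q = \frac{51483}{3488}$ ($q = - \frac{3330}{-192} - \frac{2253}{872} = \left(-3330\right) \left(- \frac{1}{192}\right) - \frac{2253}{872} = \frac{555}{32} - \frac{2253}{872} = \frac{51483}{3488} \approx 14.76$)
$\frac{1}{q} = \frac{1}{\frac{51483}{3488}} = \frac{3488}{51483}$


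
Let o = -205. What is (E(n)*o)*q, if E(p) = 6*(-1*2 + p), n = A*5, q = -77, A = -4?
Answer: -2083620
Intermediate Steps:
n = -20 (n = -4*5 = -20)
E(p) = -12 + 6*p (E(p) = 6*(-2 + p) = -12 + 6*p)
(E(n)*o)*q = ((-12 + 6*(-20))*(-205))*(-77) = ((-12 - 120)*(-205))*(-77) = -132*(-205)*(-77) = 27060*(-77) = -2083620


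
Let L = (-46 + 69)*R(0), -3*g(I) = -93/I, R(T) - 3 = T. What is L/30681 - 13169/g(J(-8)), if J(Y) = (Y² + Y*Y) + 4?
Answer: -17777675203/317037 ≈ -56074.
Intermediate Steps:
R(T) = 3 + T
J(Y) = 4 + 2*Y² (J(Y) = (Y² + Y²) + 4 = 2*Y² + 4 = 4 + 2*Y²)
g(I) = 31/I (g(I) = -(-31)/I = 31/I)
L = 69 (L = (-46 + 69)*(3 + 0) = 23*3 = 69)
L/30681 - 13169/g(J(-8)) = 69/30681 - 13169/(31/(4 + 2*(-8)²)) = 69*(1/30681) - 13169/(31/(4 + 2*64)) = 23/10227 - 13169/(31/(4 + 128)) = 23/10227 - 13169/(31/132) = 23/10227 - 13169/(31*(1/132)) = 23/10227 - 13169/31/132 = 23/10227 - 13169*132/31 = 23/10227 - 1738308/31 = -17777675203/317037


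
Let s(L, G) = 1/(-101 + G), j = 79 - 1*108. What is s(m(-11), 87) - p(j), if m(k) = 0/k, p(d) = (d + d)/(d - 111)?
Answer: -17/35 ≈ -0.48571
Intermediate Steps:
j = -29 (j = 79 - 108 = -29)
p(d) = 2*d/(-111 + d) (p(d) = (2*d)/(-111 + d) = 2*d/(-111 + d))
m(k) = 0
s(m(-11), 87) - p(j) = 1/(-101 + 87) - 2*(-29)/(-111 - 29) = 1/(-14) - 2*(-29)/(-140) = -1/14 - 2*(-29)*(-1)/140 = -1/14 - 1*29/70 = -1/14 - 29/70 = -17/35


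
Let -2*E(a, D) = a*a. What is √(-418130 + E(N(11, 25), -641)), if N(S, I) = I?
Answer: I*√1673770/2 ≈ 646.87*I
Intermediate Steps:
E(a, D) = -a²/2 (E(a, D) = -a*a/2 = -a²/2)
√(-418130 + E(N(11, 25), -641)) = √(-418130 - ½*25²) = √(-418130 - ½*625) = √(-418130 - 625/2) = √(-836885/2) = I*√1673770/2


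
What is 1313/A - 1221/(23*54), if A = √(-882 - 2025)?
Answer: -407/414 - 1313*I*√323/969 ≈ -0.98309 - 24.352*I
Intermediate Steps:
A = 3*I*√323 (A = √(-2907) = 3*I*√323 ≈ 53.917*I)
1313/A - 1221/(23*54) = 1313/((3*I*√323)) - 1221/(23*54) = 1313*(-I*√323/969) - 1221/1242 = -1313*I*√323/969 - 1221*1/1242 = -1313*I*√323/969 - 407/414 = -407/414 - 1313*I*√323/969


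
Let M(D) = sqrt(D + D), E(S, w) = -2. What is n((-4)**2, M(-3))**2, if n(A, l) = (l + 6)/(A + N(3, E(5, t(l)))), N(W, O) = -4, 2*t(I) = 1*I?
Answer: (6 + I*sqrt(6))**2/144 ≈ 0.20833 + 0.20412*I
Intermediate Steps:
t(I) = I/2 (t(I) = (1*I)/2 = I/2)
M(D) = sqrt(2)*sqrt(D) (M(D) = sqrt(2*D) = sqrt(2)*sqrt(D))
n(A, l) = (6 + l)/(-4 + A) (n(A, l) = (l + 6)/(A - 4) = (6 + l)/(-4 + A))
n((-4)**2, M(-3))**2 = ((6 + sqrt(2)*sqrt(-3))/(-4 + (-4)**2))**2 = ((6 + sqrt(2)*(I*sqrt(3)))/(-4 + 16))**2 = ((6 + I*sqrt(6))/12)**2 = (1/2 + I*sqrt(6)/12)**2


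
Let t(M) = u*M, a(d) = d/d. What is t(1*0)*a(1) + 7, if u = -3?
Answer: 7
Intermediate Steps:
a(d) = 1
t(M) = -3*M
t(1*0)*a(1) + 7 = -3*0*1 + 7 = 0*1 + 7 = 0 + 7 = 7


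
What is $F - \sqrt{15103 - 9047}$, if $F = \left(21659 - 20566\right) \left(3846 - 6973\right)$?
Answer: $-3417811 - 2 \sqrt{1514} \approx -3.4179 \cdot 10^{6}$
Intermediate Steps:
$F = -3417811$ ($F = 1093 \left(-3127\right) = -3417811$)
$F - \sqrt{15103 - 9047} = -3417811 - \sqrt{15103 - 9047} = -3417811 - \sqrt{6056} = -3417811 - 2 \sqrt{1514}$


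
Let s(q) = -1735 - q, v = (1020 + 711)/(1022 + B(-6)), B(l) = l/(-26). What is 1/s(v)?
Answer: -13289/23078918 ≈ -0.00057581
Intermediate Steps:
B(l) = -l/26 (B(l) = l*(-1/26) = -l/26)
v = 22503/13289 (v = (1020 + 711)/(1022 - 1/26*(-6)) = 1731/(1022 + 3/13) = 1731/(13289/13) = 1731*(13/13289) = 22503/13289 ≈ 1.6934)
1/s(v) = 1/(-1735 - 1*22503/13289) = 1/(-1735 - 22503/13289) = 1/(-23078918/13289) = -13289/23078918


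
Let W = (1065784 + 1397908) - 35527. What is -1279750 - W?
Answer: -3707915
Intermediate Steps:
W = 2428165 (W = 2463692 - 35527 = 2428165)
-1279750 - W = -1279750 - 1*2428165 = -1279750 - 2428165 = -3707915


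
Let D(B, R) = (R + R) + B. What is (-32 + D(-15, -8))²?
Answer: 3969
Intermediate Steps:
D(B, R) = B + 2*R (D(B, R) = 2*R + B = B + 2*R)
(-32 + D(-15, -8))² = (-32 + (-15 + 2*(-8)))² = (-32 + (-15 - 16))² = (-32 - 31)² = (-63)² = 3969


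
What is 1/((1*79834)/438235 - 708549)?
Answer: -438235/310510891181 ≈ -1.4113e-6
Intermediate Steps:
1/((1*79834)/438235 - 708549) = 1/(79834*(1/438235) - 708549) = 1/(79834/438235 - 708549) = 1/(-310510891181/438235) = -438235/310510891181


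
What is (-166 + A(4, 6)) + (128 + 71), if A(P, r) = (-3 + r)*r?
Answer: 51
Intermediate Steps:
A(P, r) = r*(-3 + r)
(-166 + A(4, 6)) + (128 + 71) = (-166 + 6*(-3 + 6)) + (128 + 71) = (-166 + 6*3) + 199 = (-166 + 18) + 199 = -148 + 199 = 51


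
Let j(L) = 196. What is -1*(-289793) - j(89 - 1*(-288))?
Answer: 289597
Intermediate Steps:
-1*(-289793) - j(89 - 1*(-288)) = -1*(-289793) - 1*196 = 289793 - 196 = 289597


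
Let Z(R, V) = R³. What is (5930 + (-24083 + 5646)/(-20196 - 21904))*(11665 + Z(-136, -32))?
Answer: -625125096917667/42100 ≈ -1.4849e+10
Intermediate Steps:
(5930 + (-24083 + 5646)/(-20196 - 21904))*(11665 + Z(-136, -32)) = (5930 + (-24083 + 5646)/(-20196 - 21904))*(11665 + (-136)³) = (5930 - 18437/(-42100))*(11665 - 2515456) = (5930 - 18437*(-1/42100))*(-2503791) = (5930 + 18437/42100)*(-2503791) = (249671437/42100)*(-2503791) = -625125096917667/42100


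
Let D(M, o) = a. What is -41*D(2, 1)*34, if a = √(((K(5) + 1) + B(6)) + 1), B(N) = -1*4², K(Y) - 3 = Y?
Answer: -1394*I*√6 ≈ -3414.6*I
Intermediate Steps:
K(Y) = 3 + Y
B(N) = -16 (B(N) = -1*16 = -16)
a = I*√6 (a = √((((3 + 5) + 1) - 16) + 1) = √(((8 + 1) - 16) + 1) = √((9 - 16) + 1) = √(-7 + 1) = √(-6) = I*√6 ≈ 2.4495*I)
D(M, o) = I*√6
-41*D(2, 1)*34 = -41*I*√6*34 = -1394*I*√6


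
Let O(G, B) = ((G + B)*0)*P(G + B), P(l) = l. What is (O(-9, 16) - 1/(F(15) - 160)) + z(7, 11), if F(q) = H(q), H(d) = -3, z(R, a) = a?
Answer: 1794/163 ≈ 11.006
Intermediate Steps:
F(q) = -3
O(G, B) = 0 (O(G, B) = ((G + B)*0)*(G + B) = ((B + G)*0)*(B + G) = 0*(B + G) = 0)
(O(-9, 16) - 1/(F(15) - 160)) + z(7, 11) = (0 - 1/(-3 - 160)) + 11 = (0 - 1/(-163)) + 11 = (0 - 1*(-1/163)) + 11 = (0 + 1/163) + 11 = 1/163 + 11 = 1794/163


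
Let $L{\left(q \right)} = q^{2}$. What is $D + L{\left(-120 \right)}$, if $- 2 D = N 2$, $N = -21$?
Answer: $14421$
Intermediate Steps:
$D = 21$ ($D = - \frac{\left(-21\right) 2}{2} = \left(- \frac{1}{2}\right) \left(-42\right) = 21$)
$D + L{\left(-120 \right)} = 21 + \left(-120\right)^{2} = 21 + 14400 = 14421$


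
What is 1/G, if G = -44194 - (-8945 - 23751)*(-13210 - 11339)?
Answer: -1/802698298 ≈ -1.2458e-9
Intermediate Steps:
G = -802698298 (G = -44194 - (-32696)*(-24549) = -44194 - 1*802654104 = -44194 - 802654104 = -802698298)
1/G = 1/(-802698298) = -1/802698298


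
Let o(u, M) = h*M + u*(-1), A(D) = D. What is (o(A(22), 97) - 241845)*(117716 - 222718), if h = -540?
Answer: 30896523494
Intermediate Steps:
o(u, M) = -u - 540*M (o(u, M) = -540*M + u*(-1) = -540*M - u = -u - 540*M)
(o(A(22), 97) - 241845)*(117716 - 222718) = ((-1*22 - 540*97) - 241845)*(117716 - 222718) = ((-22 - 52380) - 241845)*(-105002) = (-52402 - 241845)*(-105002) = -294247*(-105002) = 30896523494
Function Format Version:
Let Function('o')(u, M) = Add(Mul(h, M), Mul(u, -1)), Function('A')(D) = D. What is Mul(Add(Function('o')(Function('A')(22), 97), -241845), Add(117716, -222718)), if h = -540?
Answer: 30896523494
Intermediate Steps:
Function('o')(u, M) = Add(Mul(-1, u), Mul(-540, M)) (Function('o')(u, M) = Add(Mul(-540, M), Mul(u, -1)) = Add(Mul(-540, M), Mul(-1, u)) = Add(Mul(-1, u), Mul(-540, M)))
Mul(Add(Function('o')(Function('A')(22), 97), -241845), Add(117716, -222718)) = Mul(Add(Add(Mul(-1, 22), Mul(-540, 97)), -241845), Add(117716, -222718)) = Mul(Add(Add(-22, -52380), -241845), -105002) = Mul(Add(-52402, -241845), -105002) = Mul(-294247, -105002) = 30896523494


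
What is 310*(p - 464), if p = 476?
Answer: 3720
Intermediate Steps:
310*(p - 464) = 310*(476 - 464) = 310*12 = 3720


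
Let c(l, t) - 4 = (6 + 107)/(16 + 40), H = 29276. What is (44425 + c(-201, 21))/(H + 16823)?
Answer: 2488137/2581544 ≈ 0.96382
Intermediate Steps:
c(l, t) = 337/56 (c(l, t) = 4 + (6 + 107)/(16 + 40) = 4 + 113/56 = 337/56)
(44425 + c(-201, 21))/(H + 16823) = (44425 + 337/56)/(29276 + 16823) = (2488137/56)/46099 = (2488137/56)*(1/46099) = 2488137/2581544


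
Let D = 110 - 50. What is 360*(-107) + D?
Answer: -38460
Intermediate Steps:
D = 60
360*(-107) + D = 360*(-107) + 60 = -38520 + 60 = -38460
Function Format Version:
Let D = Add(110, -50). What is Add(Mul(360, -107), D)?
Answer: -38460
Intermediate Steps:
D = 60
Add(Mul(360, -107), D) = Add(Mul(360, -107), 60) = Add(-38520, 60) = -38460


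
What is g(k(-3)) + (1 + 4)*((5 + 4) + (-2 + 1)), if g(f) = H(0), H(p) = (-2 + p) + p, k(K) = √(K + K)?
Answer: 38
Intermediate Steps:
k(K) = √2*√K (k(K) = √(2*K) = √2*√K)
H(p) = -2 + 2*p
g(f) = -2 (g(f) = -2 + 2*0 = -2 + 0 = -2)
g(k(-3)) + (1 + 4)*((5 + 4) + (-2 + 1)) = -2 + (1 + 4)*((5 + 4) + (-2 + 1)) = -2 + 5*(9 - 1) = -2 + 5*8 = -2 + 40 = 38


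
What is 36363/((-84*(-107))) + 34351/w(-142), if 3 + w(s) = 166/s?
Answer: -1825854875/221704 ≈ -8235.5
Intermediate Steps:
w(s) = -3 + 166/s
36363/((-84*(-107))) + 34351/w(-142) = 36363/((-84*(-107))) + 34351/(-3 + 166/(-142)) = 36363/8988 + 34351/(-3 + 166*(-1/142)) = 36363*(1/8988) + 34351/(-3 - 83/71) = 12121/2996 + 34351/(-296/71) = 12121/2996 + 34351*(-71/296) = 12121/2996 - 2438921/296 = -1825854875/221704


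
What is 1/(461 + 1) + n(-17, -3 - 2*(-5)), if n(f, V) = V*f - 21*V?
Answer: -122891/462 ≈ -266.00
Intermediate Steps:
n(f, V) = -21*V + V*f
1/(461 + 1) + n(-17, -3 - 2*(-5)) = 1/(461 + 1) + (-3 - 2*(-5))*(-21 - 17) = 1/462 + (-3 + 10)*(-38) = 1/462 + 7*(-38) = 1/462 - 266 = -122891/462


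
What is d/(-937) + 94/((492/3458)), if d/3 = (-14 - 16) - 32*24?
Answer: 76437893/115251 ≈ 663.23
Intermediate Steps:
d = -2394 (d = 3*((-14 - 16) - 32*24) = 3*(-30 - 768) = 3*(-798) = -2394)
d/(-937) + 94/((492/3458)) = -2394/(-937) + 94/((492/3458)) = -2394*(-1/937) + 94/((492*(1/3458))) = 2394/937 + 94/(246/1729) = 2394/937 + 94*(1729/246) = 2394/937 + 81263/123 = 76437893/115251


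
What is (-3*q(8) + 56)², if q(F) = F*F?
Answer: 18496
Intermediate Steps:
q(F) = F²
(-3*q(8) + 56)² = (-3*8² + 56)² = (-3*64 + 56)² = (-192 + 56)² = (-136)² = 18496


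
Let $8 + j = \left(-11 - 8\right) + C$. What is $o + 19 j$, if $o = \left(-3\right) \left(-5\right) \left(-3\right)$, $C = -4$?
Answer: $-634$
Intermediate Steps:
$j = -31$ ($j = -8 - 23 = -31$)
$o = -45$ ($o = 15 \left(-3\right) = -45$)
$o + 19 j = -45 + 19 \left(-31\right) = -45 - 589 = -634$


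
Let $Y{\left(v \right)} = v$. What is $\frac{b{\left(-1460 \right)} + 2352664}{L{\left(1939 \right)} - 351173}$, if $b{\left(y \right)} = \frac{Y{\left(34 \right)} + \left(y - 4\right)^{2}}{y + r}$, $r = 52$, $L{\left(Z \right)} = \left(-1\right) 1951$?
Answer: $- \frac{551734597}{82866432} \approx -6.6581$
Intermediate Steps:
$L{\left(Z \right)} = -1951$
$b{\left(y \right)} = \frac{34 + \left(-4 + y\right)^{2}}{52 + y}$ ($b{\left(y \right)} = \frac{34 + \left(y - 4\right)^{2}}{y + 52} = \frac{34 + \left(-4 + y\right)^{2}}{52 + y}$)
$\frac{b{\left(-1460 \right)} + 2352664}{L{\left(1939 \right)} - 351173} = \frac{\frac{34 + \left(-4 - 1460\right)^{2}}{52 - 1460} + 2352664}{-1951 - 351173} = \frac{\frac{34 + \left(-1464\right)^{2}}{-1408} + 2352664}{-353124} = \left(- \frac{34 + 2143296}{1408} + 2352664\right) \left(- \frac{1}{353124}\right) = \left(\left(- \frac{1}{1408}\right) 2143330 + 2352664\right) \left(- \frac{1}{353124}\right) = \left(- \frac{1071665}{704} + 2352664\right) \left(- \frac{1}{353124}\right) = \frac{1655203791}{704} \left(- \frac{1}{353124}\right) = - \frac{551734597}{82866432}$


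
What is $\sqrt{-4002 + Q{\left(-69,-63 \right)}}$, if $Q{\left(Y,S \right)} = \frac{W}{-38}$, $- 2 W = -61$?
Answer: $\frac{i \sqrt{5780047}}{38} \approx 63.268 i$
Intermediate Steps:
$W = \frac{61}{2}$ ($W = \left(- \frac{1}{2}\right) \left(-61\right) = \frac{61}{2} \approx 30.5$)
$Q{\left(Y,S \right)} = - \frac{61}{76}$ ($Q{\left(Y,S \right)} = \frac{61}{2 \left(-38\right)} = \frac{61}{2} \left(- \frac{1}{38}\right) = - \frac{61}{76}$)
$\sqrt{-4002 + Q{\left(-69,-63 \right)}} = \sqrt{-4002 - \frac{61}{76}} = \sqrt{- \frac{304213}{76}} = \frac{i \sqrt{5780047}}{38}$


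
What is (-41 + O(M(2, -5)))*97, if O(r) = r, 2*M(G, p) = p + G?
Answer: -8245/2 ≈ -4122.5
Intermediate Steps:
M(G, p) = G/2 + p/2 (M(G, p) = (p + G)/2 = (G + p)/2 = G/2 + p/2)
(-41 + O(M(2, -5)))*97 = (-41 + ((½)*2 + (½)*(-5)))*97 = (-41 + (1 - 5/2))*97 = (-41 - 3/2)*97 = -85/2*97 = -8245/2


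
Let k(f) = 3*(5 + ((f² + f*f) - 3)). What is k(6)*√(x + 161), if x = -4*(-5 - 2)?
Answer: 666*√21 ≈ 3052.0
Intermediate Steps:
x = 28 (x = -4*(-7) = 28)
k(f) = 6 + 6*f² (k(f) = 3*(5 + ((f² + f²) - 3)) = 3*(5 + (2*f² - 3)) = 3*(5 + (-3 + 2*f²)) = 3*(2 + 2*f²) = 6 + 6*f²)
k(6)*√(x + 161) = (6 + 6*6²)*√(28 + 161) = (6 + 6*36)*√189 = (6 + 216)*(3*√21) = 222*(3*√21) = 666*√21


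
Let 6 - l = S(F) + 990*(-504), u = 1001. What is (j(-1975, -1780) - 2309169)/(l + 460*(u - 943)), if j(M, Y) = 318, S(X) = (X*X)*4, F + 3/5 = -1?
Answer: -19240425/4380298 ≈ -4.3925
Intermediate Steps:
F = -8/5 (F = -⅗ - 1 = -8/5 ≈ -1.6000)
S(X) = 4*X² (S(X) = X²*4 = 4*X²)
l = 12473894/25 (l = 6 - (4*(-8/5)² + 990*(-504)) = 6 - (4*(64/25) - 498960) = 6 - (256/25 - 498960) = 6 - 1*(-12473744/25) = 6 + 12473744/25 = 12473894/25 ≈ 4.9896e+5)
(j(-1975, -1780) - 2309169)/(l + 460*(u - 943)) = (318 - 2309169)/(12473894/25 + 460*(1001 - 943)) = -2308851/(12473894/25 + 460*58) = -2308851/(12473894/25 + 26680) = -2308851/13140894/25 = -2308851*25/13140894 = -19240425/4380298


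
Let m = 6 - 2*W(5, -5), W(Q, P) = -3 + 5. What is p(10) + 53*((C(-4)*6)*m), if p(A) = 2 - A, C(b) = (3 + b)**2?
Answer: 628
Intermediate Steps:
W(Q, P) = 2
m = 2 (m = 6 - 2*2 = 6 - 4 = 2)
p(10) + 53*((C(-4)*6)*m) = (2 - 1*10) + 53*(((3 - 4)**2*6)*2) = (2 - 10) + 53*(((-1)**2*6)*2) = -8 + 53*((1*6)*2) = -8 + 53*(6*2) = -8 + 53*12 = -8 + 636 = 628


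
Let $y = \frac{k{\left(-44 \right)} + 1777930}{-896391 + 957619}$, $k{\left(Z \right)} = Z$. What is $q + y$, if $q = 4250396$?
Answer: $\frac{130122512087}{30614} \approx 4.2504 \cdot 10^{6}$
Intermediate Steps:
$y = \frac{888943}{30614}$ ($y = \frac{-44 + 1777930}{-896391 + 957619} = \frac{1777886}{61228} = 1777886 \cdot \frac{1}{61228} = \frac{888943}{30614} \approx 29.037$)
$q + y = 4250396 + \frac{888943}{30614} = \frac{130122512087}{30614}$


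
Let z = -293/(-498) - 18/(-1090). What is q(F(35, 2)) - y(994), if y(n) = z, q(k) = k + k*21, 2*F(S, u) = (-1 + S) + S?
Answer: 205836023/271410 ≈ 758.40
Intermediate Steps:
z = 164167/271410 (z = -293*(-1/498) - 18*(-1/1090) = 293/498 + 9/545 = 164167/271410 ≈ 0.60487)
F(S, u) = -½ + S (F(S, u) = ((-1 + S) + S)/2 = (-1 + 2*S)/2 = -½ + S)
q(k) = 22*k (q(k) = k + 21*k = 22*k)
y(n) = 164167/271410
q(F(35, 2)) - y(994) = 22*(-½ + 35) - 1*164167/271410 = 22*(69/2) - 164167/271410 = 759 - 164167/271410 = 205836023/271410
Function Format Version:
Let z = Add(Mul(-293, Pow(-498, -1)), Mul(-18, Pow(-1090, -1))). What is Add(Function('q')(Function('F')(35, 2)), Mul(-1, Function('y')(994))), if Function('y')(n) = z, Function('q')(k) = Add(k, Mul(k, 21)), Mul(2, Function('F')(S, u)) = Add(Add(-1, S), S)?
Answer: Rational(205836023, 271410) ≈ 758.40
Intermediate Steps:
z = Rational(164167, 271410) (z = Add(Mul(-293, Rational(-1, 498)), Mul(-18, Rational(-1, 1090))) = Add(Rational(293, 498), Rational(9, 545)) = Rational(164167, 271410) ≈ 0.60487)
Function('F')(S, u) = Add(Rational(-1, 2), S) (Function('F')(S, u) = Mul(Rational(1, 2), Add(Add(-1, S), S)) = Mul(Rational(1, 2), Add(-1, Mul(2, S))) = Add(Rational(-1, 2), S))
Function('q')(k) = Mul(22, k) (Function('q')(k) = Add(k, Mul(21, k)) = Mul(22, k))
Function('y')(n) = Rational(164167, 271410)
Add(Function('q')(Function('F')(35, 2)), Mul(-1, Function('y')(994))) = Add(Mul(22, Add(Rational(-1, 2), 35)), Mul(-1, Rational(164167, 271410))) = Add(Mul(22, Rational(69, 2)), Rational(-164167, 271410)) = Add(759, Rational(-164167, 271410)) = Rational(205836023, 271410)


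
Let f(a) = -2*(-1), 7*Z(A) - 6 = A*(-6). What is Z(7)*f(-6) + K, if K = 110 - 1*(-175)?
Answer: 1923/7 ≈ 274.71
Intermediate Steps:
Z(A) = 6/7 - 6*A/7 (Z(A) = 6/7 + (A*(-6))/7 = 6/7 + (-6*A)/7 = 6/7 - 6*A/7)
f(a) = 2
K = 285 (K = 110 + 175 = 285)
Z(7)*f(-6) + K = (6/7 - 6/7*7)*2 + 285 = (6/7 - 6)*2 + 285 = -36/7*2 + 285 = -72/7 + 285 = 1923/7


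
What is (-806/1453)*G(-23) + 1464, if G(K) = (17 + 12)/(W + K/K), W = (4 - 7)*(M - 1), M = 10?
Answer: 2128091/1453 ≈ 1464.6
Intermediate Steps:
W = -27 (W = (4 - 7)*(10 - 1) = -3*9 = -27)
G(K) = -29/26 (G(K) = (17 + 12)/(-27 + K/K) = 29/(-27 + 1) = 29/(-26) = 29*(-1/26) = -29/26)
(-806/1453)*G(-23) + 1464 = -806/1453*(-29/26) + 1464 = 899/1453 + 1464 = 2128091/1453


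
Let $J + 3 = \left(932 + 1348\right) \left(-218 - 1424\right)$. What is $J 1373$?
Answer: $-5140186599$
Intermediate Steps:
$J = -3743763$ ($J = -3 + \left(932 + 1348\right) \left(-218 - 1424\right) = -3 + 2280 \left(-1642\right) = -3 - 3743760 = -3743763$)
$J 1373 = \left(-3743763\right) 1373 = -5140186599$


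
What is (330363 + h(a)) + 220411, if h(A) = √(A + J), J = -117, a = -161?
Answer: 550774 + I*√278 ≈ 5.5077e+5 + 16.673*I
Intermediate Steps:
h(A) = √(-117 + A) (h(A) = √(A - 117) = √(-117 + A))
(330363 + h(a)) + 220411 = (330363 + √(-117 - 161)) + 220411 = (330363 + √(-278)) + 220411 = (330363 + I*√278) + 220411 = 550774 + I*√278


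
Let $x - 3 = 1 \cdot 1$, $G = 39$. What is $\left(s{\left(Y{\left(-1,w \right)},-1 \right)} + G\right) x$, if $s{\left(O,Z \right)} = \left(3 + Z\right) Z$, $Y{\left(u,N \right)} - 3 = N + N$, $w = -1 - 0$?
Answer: $148$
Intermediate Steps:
$x = 4$ ($x = 3 + 1 \cdot 1 = 3 + 1 = 4$)
$w = -1$ ($w = -1 + 0 = -1$)
$Y{\left(u,N \right)} = 3 + 2 N$ ($Y{\left(u,N \right)} = 3 + \left(N + N\right) = 3 + 2 N$)
$s{\left(O,Z \right)} = Z \left(3 + Z\right)$
$\left(s{\left(Y{\left(-1,w \right)},-1 \right)} + G\right) x = \left(- (3 - 1) + 39\right) 4 = \left(\left(-1\right) 2 + 39\right) 4 = \left(-2 + 39\right) 4 = 37 \cdot 4 = 148$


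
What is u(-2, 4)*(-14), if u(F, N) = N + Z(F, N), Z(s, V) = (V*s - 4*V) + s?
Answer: 308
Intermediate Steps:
Z(s, V) = s - 4*V + V*s (Z(s, V) = (-4*V + V*s) + s = s - 4*V + V*s)
u(F, N) = F - 3*N + F*N (u(F, N) = N + (F - 4*N + N*F) = N + (F - 4*N + F*N) = F - 3*N + F*N)
u(-2, 4)*(-14) = (-2 - 3*4 - 2*4)*(-14) = (-2 - 12 - 8)*(-14) = -22*(-14) = 308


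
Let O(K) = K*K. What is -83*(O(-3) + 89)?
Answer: -8134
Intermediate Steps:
O(K) = K²
-83*(O(-3) + 89) = -83*((-3)² + 89) = -83*(9 + 89) = -83*98 = -8134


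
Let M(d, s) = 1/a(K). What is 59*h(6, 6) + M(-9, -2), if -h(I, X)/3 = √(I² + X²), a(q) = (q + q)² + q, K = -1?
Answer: ⅓ - 1062*√2 ≈ -1501.6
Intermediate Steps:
a(q) = q + 4*q² (a(q) = (2*q)² + q = 4*q² + q = q + 4*q²)
M(d, s) = ⅓ (M(d, s) = 1/(-(1 + 4*(-1))) = 1/(-(1 - 4)) = 1/(-1*(-3)) = 1/3 = ⅓)
h(I, X) = -3*√(I² + X²)
59*h(6, 6) + M(-9, -2) = 59*(-3*√(6² + 6²)) + ⅓ = 59*(-3*√(36 + 36)) + ⅓ = 59*(-18*√2) + ⅓ = -1062*√2 + ⅓ = ⅓ - 1062*√2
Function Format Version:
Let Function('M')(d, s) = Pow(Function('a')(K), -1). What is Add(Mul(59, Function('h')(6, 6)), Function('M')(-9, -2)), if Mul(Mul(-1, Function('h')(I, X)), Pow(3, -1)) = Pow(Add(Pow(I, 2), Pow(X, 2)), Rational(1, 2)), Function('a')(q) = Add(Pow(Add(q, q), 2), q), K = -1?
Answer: Add(Rational(1, 3), Mul(-1062, Pow(2, Rational(1, 2)))) ≈ -1501.6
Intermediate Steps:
Function('a')(q) = Add(q, Mul(4, Pow(q, 2))) (Function('a')(q) = Add(Pow(Mul(2, q), 2), q) = Add(Mul(4, Pow(q, 2)), q) = Add(q, Mul(4, Pow(q, 2))))
Function('M')(d, s) = Rational(1, 3) (Function('M')(d, s) = Pow(Mul(-1, Add(1, Mul(4, -1))), -1) = Pow(Mul(-1, Add(1, -4)), -1) = Pow(Mul(-1, -3), -1) = Pow(3, -1) = Rational(1, 3))
Function('h')(I, X) = Mul(-3, Pow(Add(Pow(I, 2), Pow(X, 2)), Rational(1, 2)))
Add(Mul(59, Function('h')(6, 6)), Function('M')(-9, -2)) = Add(Mul(59, Mul(-3, Pow(Add(Pow(6, 2), Pow(6, 2)), Rational(1, 2)))), Rational(1, 3)) = Add(Mul(59, Mul(-3, Pow(Add(36, 36), Rational(1, 2)))), Rational(1, 3)) = Add(Mul(59, Mul(-3, Pow(72, Rational(1, 2)))), Rational(1, 3)) = Add(Mul(59, Mul(-3, Mul(6, Pow(2, Rational(1, 2))))), Rational(1, 3)) = Add(Mul(59, Mul(-18, Pow(2, Rational(1, 2)))), Rational(1, 3)) = Add(Mul(-1062, Pow(2, Rational(1, 2))), Rational(1, 3)) = Add(Rational(1, 3), Mul(-1062, Pow(2, Rational(1, 2))))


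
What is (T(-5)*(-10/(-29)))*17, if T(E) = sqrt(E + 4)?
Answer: 170*I/29 ≈ 5.8621*I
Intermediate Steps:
T(E) = sqrt(4 + E)
(T(-5)*(-10/(-29)))*17 = (sqrt(4 - 5)*(-10/(-29)))*17 = (sqrt(-1)*(-10*(-1/29)))*17 = (I*(10/29))*17 = (10*I/29)*17 = 170*I/29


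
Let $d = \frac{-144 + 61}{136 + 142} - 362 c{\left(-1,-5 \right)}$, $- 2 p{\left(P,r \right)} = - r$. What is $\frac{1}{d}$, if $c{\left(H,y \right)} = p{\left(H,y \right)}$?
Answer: $\frac{278}{251507} \approx 0.0011053$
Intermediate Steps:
$p{\left(P,r \right)} = \frac{r}{2}$ ($p{\left(P,r \right)} = - \frac{\left(-1\right) r}{2} = \frac{r}{2}$)
$c{\left(H,y \right)} = \frac{y}{2}$
$d = \frac{251507}{278}$ ($d = \frac{-144 + 61}{136 + 142} - 362 \cdot \frac{1}{2} \left(-5\right) = - \frac{83}{278} - -905 = \left(-83\right) \frac{1}{278} + 905 = - \frac{83}{278} + 905 = \frac{251507}{278} \approx 904.7$)
$\frac{1}{d} = \frac{1}{\frac{251507}{278}} = \frac{278}{251507}$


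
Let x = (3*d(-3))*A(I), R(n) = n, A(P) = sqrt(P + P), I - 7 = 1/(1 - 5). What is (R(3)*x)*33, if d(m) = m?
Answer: -2673*sqrt(6)/2 ≈ -3273.7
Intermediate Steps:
I = 27/4 (I = 7 + 1/(1 - 5) = 7 + 1/(-4) = 7 - 1/4 = 27/4 ≈ 6.7500)
A(P) = sqrt(2)*sqrt(P) (A(P) = sqrt(2*P) = sqrt(2)*sqrt(P))
x = -27*sqrt(6)/2 (x = (3*(-3))*(sqrt(2)*sqrt(27/4)) = -9*sqrt(2)*3*sqrt(3)/2 = -27*sqrt(6)/2 ≈ -33.068)
(R(3)*x)*33 = (3*(-27*sqrt(6)/2))*33 = -81*sqrt(6)/2*33 = -2673*sqrt(6)/2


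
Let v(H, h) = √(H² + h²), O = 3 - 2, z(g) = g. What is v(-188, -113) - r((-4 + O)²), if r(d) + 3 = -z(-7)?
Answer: -4 + √48113 ≈ 215.35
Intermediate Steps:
O = 1
r(d) = 4 (r(d) = -3 - 1*(-7) = -3 + 7 = 4)
v(-188, -113) - r((-4 + O)²) = √((-188)² + (-113)²) - 1*4 = √(35344 + 12769) - 4 = √48113 - 4 = -4 + √48113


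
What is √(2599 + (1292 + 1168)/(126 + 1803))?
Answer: √1075081211/643 ≈ 50.993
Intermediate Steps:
√(2599 + (1292 + 1168)/(126 + 1803)) = √(2599 + 2460/1929) = √(2599 + 2460*(1/1929)) = √(2599 + 820/643) = √(1671977/643) = √1075081211/643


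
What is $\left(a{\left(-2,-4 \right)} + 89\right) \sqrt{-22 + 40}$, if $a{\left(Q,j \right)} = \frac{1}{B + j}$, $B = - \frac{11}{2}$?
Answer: $\frac{5067 \sqrt{2}}{19} \approx 377.15$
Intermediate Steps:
$B = - \frac{11}{2}$ ($B = \left(-11\right) \frac{1}{2} = - \frac{11}{2} \approx -5.5$)
$a{\left(Q,j \right)} = \frac{1}{- \frac{11}{2} + j}$
$\left(a{\left(-2,-4 \right)} + 89\right) \sqrt{-22 + 40} = \left(\frac{2}{-11 + 2 \left(-4\right)} + 89\right) \sqrt{-22 + 40} = \left(\frac{2}{-11 - 8} + 89\right) \sqrt{18} = \left(\frac{2}{-19} + 89\right) 3 \sqrt{2} = \left(2 \left(- \frac{1}{19}\right) + 89\right) 3 \sqrt{2} = \left(- \frac{2}{19} + 89\right) 3 \sqrt{2} = \frac{1689 \cdot 3 \sqrt{2}}{19} = \frac{5067 \sqrt{2}}{19}$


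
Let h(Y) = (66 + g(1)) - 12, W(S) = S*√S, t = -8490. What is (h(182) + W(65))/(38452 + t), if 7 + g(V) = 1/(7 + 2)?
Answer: 212/134829 + 65*√65/29962 ≈ 0.019063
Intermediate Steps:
g(V) = -62/9 (g(V) = -7 + 1/(7 + 2) = -7 + 1/9 = -7 + ⅑ = -62/9)
W(S) = S^(3/2)
h(Y) = 424/9 (h(Y) = (66 - 62/9) - 12 = 532/9 - 12 = 424/9)
(h(182) + W(65))/(38452 + t) = (424/9 + 65^(3/2))/(38452 - 8490) = (424/9 + 65*√65)/29962 = (424/9 + 65*√65)*(1/29962) = 212/134829 + 65*√65/29962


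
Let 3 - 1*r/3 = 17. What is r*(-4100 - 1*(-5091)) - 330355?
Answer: -371977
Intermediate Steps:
r = -42 (r = 9 - 3*17 = 9 - 51 = -42)
r*(-4100 - 1*(-5091)) - 330355 = -42*(-4100 - 1*(-5091)) - 330355 = -42*(-4100 + 5091) - 330355 = -42*991 - 330355 = -41622 - 330355 = -371977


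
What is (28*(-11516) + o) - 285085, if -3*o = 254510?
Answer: -2077109/3 ≈ -6.9237e+5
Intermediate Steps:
o = -254510/3 (o = -⅓*254510 = -254510/3 ≈ -84837.)
(28*(-11516) + o) - 285085 = (28*(-11516) - 254510/3) - 285085 = (-322448 - 254510/3) - 285085 = -1221854/3 - 285085 = -2077109/3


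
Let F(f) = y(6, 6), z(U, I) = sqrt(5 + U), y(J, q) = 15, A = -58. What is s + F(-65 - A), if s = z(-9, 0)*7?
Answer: 15 + 14*I ≈ 15.0 + 14.0*I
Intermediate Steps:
F(f) = 15
s = 14*I (s = sqrt(5 - 9)*7 = sqrt(-4)*7 = (2*I)*7 = 14*I ≈ 14.0*I)
s + F(-65 - A) = 14*I + 15 = 15 + 14*I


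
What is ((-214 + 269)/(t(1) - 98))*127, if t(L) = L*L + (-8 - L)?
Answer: -6985/106 ≈ -65.896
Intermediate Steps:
t(L) = -8 + L² - L (t(L) = L² + (-8 - L) = -8 + L² - L)
((-214 + 269)/(t(1) - 98))*127 = ((-214 + 269)/((-8 + 1² - 1*1) - 98))*127 = (55/((-8 + 1 - 1) - 98))*127 = (55/(-8 - 98))*127 = (55/(-106))*127 = (55*(-1/106))*127 = -55/106*127 = -6985/106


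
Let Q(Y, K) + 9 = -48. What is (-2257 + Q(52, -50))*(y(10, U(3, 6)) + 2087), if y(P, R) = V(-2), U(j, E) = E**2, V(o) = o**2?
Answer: -4838574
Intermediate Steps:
Q(Y, K) = -57 (Q(Y, K) = -9 - 48 = -57)
y(P, R) = 4 (y(P, R) = (-2)**2 = 4)
(-2257 + Q(52, -50))*(y(10, U(3, 6)) + 2087) = (-2257 - 57)*(4 + 2087) = -2314*2091 = -4838574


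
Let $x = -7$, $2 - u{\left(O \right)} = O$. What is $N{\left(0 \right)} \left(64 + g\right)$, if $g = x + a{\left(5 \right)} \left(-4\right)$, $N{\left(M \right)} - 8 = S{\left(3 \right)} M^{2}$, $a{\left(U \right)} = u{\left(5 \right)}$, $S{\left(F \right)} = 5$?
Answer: $552$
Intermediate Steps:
$u{\left(O \right)} = 2 - O$
$a{\left(U \right)} = -3$ ($a{\left(U \right)} = 2 - 5 = -3$)
$N{\left(M \right)} = 8 + 5 M^{2}$
$g = 5$ ($g = -7 - -12 = -7 + 12 = 5$)
$N{\left(0 \right)} \left(64 + g\right) = \left(8 + 5 \cdot 0^{2}\right) \left(64 + 5\right) = \left(8 + 5 \cdot 0\right) 69 = \left(8 + 0\right) 69 = 8 \cdot 69 = 552$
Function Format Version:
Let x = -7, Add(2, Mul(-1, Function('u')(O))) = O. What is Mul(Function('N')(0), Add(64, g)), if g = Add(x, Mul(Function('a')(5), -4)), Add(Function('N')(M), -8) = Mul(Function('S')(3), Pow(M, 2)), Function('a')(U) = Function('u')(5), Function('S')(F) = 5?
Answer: 552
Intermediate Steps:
Function('u')(O) = Add(2, Mul(-1, O))
Function('a')(U) = -3 (Function('a')(U) = Add(2, Mul(-1, 5)) = Add(2, -5) = -3)
Function('N')(M) = Add(8, Mul(5, Pow(M, 2)))
g = 5 (g = Add(-7, Mul(-3, -4)) = Add(-7, 12) = 5)
Mul(Function('N')(0), Add(64, g)) = Mul(Add(8, Mul(5, Pow(0, 2))), Add(64, 5)) = Mul(Add(8, Mul(5, 0)), 69) = Mul(Add(8, 0), 69) = Mul(8, 69) = 552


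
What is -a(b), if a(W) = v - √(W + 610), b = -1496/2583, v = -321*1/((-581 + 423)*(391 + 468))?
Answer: -321/135722 + √451776458/861 ≈ 24.684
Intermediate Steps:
v = 321/135722 (v = -321/(859*(-158)) = -321/(-135722) = -321*(-1/135722) = 321/135722 ≈ 0.0023651)
b = -1496/2583 (b = -1496*1/2583 = -1496/2583 ≈ -0.57917)
a(W) = 321/135722 - √(610 + W) (a(W) = 321/135722 - √(W + 610) = 321/135722 - √(610 + W))
-a(b) = -(321/135722 - √(610 - 1496/2583)) = -(321/135722 - √(1574134/2583)) = -(321/135722 - √451776458/861) = -321/135722 + √451776458/861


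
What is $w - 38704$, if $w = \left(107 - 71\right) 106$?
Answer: $-34888$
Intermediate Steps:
$w = 3816$ ($w = 36 \cdot 106 = 3816$)
$w - 38704 = 3816 - 38704 = -34888$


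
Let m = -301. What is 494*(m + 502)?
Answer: 99294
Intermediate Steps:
494*(m + 502) = 494*(-301 + 502) = 494*201 = 99294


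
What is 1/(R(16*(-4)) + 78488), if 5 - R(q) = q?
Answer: 1/78557 ≈ 1.2730e-5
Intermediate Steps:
R(q) = 5 - q
1/(R(16*(-4)) + 78488) = 1/((5 - 16*(-4)) + 78488) = 1/((5 - 1*(-64)) + 78488) = 1/((5 + 64) + 78488) = 1/(69 + 78488) = 1/78557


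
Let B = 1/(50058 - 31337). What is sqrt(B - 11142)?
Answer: I*sqrt(3905001801701)/18721 ≈ 105.56*I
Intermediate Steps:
B = 1/18721 ≈ 5.3416e-5
sqrt(B - 11142) = sqrt(1/18721 - 11142) = sqrt(-208589381/18721) = I*sqrt(3905001801701)/18721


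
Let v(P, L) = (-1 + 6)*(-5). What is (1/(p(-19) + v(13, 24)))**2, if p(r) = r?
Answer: 1/1936 ≈ 0.00051653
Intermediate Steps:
v(P, L) = -25 (v(P, L) = 5*(-5) = -25)
(1/(p(-19) + v(13, 24)))**2 = (1/(-19 - 25))**2 = (1/(-44))**2 = (-1/44)**2 = 1/1936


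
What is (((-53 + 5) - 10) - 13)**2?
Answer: 5041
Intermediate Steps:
(((-53 + 5) - 10) - 13)**2 = ((-48 - 10) - 13)**2 = (-58 - 13)**2 = (-71)**2 = 5041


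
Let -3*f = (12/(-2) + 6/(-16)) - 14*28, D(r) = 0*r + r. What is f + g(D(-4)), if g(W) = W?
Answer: 3091/24 ≈ 128.79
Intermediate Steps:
D(r) = r (D(r) = 0 + r = r)
f = 3187/24 (f = -((12/(-2) + 6/(-16)) - 14*28)/3 = -((12*(-1/2) + 6*(-1/16)) - 392)/3 = -((-6 - 3/8) - 392)/3 = -(-51/8 - 392)/3 = -1/3*(-3187/8) = 3187/24 ≈ 132.79)
f + g(D(-4)) = 3187/24 - 4 = 3091/24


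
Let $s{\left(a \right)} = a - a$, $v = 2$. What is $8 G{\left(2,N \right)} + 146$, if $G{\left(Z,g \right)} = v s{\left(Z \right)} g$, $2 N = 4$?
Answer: $146$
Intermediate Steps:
$N = 2$ ($N = \frac{1}{2} \cdot 4 = 2$)
$s{\left(a \right)} = 0$
$G{\left(Z,g \right)} = 0$ ($G{\left(Z,g \right)} = 2 \cdot 0 g = 0 g = 0$)
$8 G{\left(2,N \right)} + 146 = 8 \cdot 0 + 146 = 0 + 146 = 146$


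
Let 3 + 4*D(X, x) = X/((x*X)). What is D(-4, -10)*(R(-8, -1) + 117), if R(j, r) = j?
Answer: -3379/40 ≈ -84.475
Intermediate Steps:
D(X, x) = -¾ + 1/(4*x) (D(X, x) = -¾ + (X/((x*X)))/4 = -¾ + (X/((X*x)))/4 = -¾ + (X*(1/(X*x)))/4 = -¾ + 1/(4*x))
D(-4, -10)*(R(-8, -1) + 117) = ((¼)*(1 - 3*(-10))/(-10))*(-8 + 117) = ((¼)*(-⅒)*(1 + 30))*109 = ((¼)*(-⅒)*31)*109 = -31/40*109 = -3379/40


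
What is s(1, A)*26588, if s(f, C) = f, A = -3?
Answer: 26588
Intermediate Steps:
s(1, A)*26588 = 1*26588 = 26588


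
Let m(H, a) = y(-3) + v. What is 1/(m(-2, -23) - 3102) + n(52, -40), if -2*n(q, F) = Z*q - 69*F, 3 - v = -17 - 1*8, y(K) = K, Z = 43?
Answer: -7686347/3077 ≈ -2498.0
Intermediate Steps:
v = 28 (v = 3 - (-17 - 1*8) = 3 - (-17 - 8) = 3 - 1*(-25) = 3 + 25 = 28)
n(q, F) = -43*q/2 + 69*F/2 (n(q, F) = -(43*q - 69*F)/2 = -(-69*F + 43*q)/2 = -43*q/2 + 69*F/2)
m(H, a) = 25 (m(H, a) = -3 + 28 = 25)
1/(m(-2, -23) - 3102) + n(52, -40) = 1/(25 - 3102) + (-43/2*52 + (69/2)*(-40)) = 1/(-3077) + (-1118 - 1380) = -1/3077 - 2498 = -7686347/3077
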